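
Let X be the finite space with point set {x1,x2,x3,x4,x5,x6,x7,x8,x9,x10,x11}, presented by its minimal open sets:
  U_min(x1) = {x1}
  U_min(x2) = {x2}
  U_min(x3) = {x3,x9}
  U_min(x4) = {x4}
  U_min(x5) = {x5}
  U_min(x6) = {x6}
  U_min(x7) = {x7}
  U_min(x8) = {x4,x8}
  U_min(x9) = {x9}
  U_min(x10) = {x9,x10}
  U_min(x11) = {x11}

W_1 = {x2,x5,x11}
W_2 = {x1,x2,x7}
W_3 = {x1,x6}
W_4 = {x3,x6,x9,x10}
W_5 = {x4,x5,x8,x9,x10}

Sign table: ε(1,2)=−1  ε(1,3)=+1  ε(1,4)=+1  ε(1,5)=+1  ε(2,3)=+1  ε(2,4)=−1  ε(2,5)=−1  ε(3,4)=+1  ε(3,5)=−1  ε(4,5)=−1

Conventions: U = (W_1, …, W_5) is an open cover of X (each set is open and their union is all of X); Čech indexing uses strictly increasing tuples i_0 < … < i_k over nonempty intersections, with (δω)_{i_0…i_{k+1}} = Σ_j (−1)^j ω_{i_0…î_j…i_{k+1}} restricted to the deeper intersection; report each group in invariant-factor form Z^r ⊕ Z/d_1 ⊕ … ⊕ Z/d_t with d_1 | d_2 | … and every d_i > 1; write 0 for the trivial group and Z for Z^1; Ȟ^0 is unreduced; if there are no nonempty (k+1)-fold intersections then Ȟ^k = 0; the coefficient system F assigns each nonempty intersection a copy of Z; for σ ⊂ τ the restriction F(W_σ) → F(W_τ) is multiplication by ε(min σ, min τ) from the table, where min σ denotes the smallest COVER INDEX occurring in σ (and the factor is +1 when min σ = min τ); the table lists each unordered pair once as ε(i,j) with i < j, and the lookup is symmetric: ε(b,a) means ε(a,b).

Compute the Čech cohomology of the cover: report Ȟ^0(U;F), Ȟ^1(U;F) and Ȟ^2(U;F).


cover nerve:
  W12={x2} W15={x5} W23={x1} W34={x6} W45={x9,x10}
C dims 5,5; δ0: rk 4, SNF 1^4
Ȟ^0: (5−4)−0=1 ⇒ Z
Ȟ^1: (5−0)−4=1 ⇒ Z
Ȟ^2: (0−0)−0=0 ⇒ 0

Ȟ^0 = Z,  Ȟ^1 = Z,  Ȟ^2 = 0


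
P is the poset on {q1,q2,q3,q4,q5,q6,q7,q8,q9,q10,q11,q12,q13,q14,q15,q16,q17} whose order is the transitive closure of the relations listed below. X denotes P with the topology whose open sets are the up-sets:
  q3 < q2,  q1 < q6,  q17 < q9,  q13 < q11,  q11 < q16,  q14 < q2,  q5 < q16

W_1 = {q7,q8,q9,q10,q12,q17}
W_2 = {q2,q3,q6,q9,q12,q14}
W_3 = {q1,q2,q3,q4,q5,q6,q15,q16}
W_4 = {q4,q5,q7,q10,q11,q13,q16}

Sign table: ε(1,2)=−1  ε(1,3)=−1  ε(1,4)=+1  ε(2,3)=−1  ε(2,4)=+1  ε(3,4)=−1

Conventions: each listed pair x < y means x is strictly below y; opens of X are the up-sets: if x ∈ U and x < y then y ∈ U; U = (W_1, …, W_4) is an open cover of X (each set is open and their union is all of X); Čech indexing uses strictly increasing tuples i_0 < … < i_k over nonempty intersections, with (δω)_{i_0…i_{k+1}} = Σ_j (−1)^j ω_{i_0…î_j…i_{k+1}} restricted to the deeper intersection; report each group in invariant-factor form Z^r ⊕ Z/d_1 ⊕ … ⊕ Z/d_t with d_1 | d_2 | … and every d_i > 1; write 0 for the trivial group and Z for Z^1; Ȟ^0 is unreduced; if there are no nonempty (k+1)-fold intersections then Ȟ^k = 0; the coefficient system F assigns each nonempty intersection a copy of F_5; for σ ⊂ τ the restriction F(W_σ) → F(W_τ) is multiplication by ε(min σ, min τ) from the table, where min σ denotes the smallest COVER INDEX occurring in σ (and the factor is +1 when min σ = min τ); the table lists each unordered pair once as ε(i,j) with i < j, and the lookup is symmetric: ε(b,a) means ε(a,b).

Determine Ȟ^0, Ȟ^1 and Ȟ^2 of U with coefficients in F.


Ȟ^0 ≅ 0, Ȟ^1 ≅ 0, Ȟ^2 ≅ 0

nerve of the cover:
  W12={q9,q12} W14={q7,q10} W23={q2,q3,q6} W34={q4,q5,q16}
C dims 4,4; δ0: rk_F5 4
Ȟ^0 = (4 − 4) − 0 = 0, so Ȟ^0 ≅ 0
Ȟ^1 = (4 − 0) − 4 = 0, so Ȟ^1 ≅ 0
Ȟ^2 = (0 − 0) − 0 = 0, so Ȟ^2 ≅ 0


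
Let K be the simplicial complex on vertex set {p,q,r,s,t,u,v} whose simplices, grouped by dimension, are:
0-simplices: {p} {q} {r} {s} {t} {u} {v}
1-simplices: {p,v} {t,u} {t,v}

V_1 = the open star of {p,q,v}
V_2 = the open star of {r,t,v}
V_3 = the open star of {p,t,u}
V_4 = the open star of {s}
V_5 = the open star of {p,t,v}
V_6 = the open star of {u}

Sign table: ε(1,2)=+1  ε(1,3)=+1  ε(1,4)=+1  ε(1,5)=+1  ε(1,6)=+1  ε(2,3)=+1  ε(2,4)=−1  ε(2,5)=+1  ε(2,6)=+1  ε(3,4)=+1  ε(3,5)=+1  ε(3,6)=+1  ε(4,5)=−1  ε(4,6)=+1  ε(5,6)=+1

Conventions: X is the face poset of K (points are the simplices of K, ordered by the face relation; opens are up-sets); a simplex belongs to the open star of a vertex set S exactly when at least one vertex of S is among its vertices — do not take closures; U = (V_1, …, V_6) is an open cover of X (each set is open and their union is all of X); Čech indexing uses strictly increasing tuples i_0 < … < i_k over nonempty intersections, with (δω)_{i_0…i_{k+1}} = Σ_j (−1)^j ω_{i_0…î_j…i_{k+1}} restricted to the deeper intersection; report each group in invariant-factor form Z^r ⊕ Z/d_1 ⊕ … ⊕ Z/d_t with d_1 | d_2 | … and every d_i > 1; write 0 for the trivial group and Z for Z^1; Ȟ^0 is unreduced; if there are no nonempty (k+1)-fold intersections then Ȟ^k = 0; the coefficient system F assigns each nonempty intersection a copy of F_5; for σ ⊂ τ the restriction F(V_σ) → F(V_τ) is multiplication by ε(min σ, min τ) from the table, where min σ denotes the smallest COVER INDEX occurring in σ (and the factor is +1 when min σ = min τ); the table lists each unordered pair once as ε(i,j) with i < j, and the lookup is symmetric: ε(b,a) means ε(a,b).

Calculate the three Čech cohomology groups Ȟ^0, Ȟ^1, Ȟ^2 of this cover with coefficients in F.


nonempty intersections:
  V1={{p},{q},{v},{p,v},{t,v}} V2={{r},{t},{v},{p,v},{t,u},{t,v}} V3={{p},{t},{u},{p,v},{t,u},{t,v}} V4={{s}} V5={{p},{t},{v},{p,v},{t,u},{t,v}} V6={{u},{t,u}}
  V12={{v},{p,v},{t,v}} V13={{p},{p,v},{t,v}} V15={{p},{v},{p,v},{t,v}} V23={{t},{p,v},{t,u},{t,v}} V25={{t},{v},{p,v},{t,u},{t,v}} V26={{t,u}} V35={{p},{t},{p,v},{t,u},{t,v}} V36={{u},{t,u}} V56={{t,u}}
  V123={{p,v},{t,v}} V125={{v},{p,v},{t,v}} V135={{p},{p,v},{t,v}} V235={{t},{p,v},{t,u},{t,v}} V236={{t,u}} V256={{t,u}} V356={{t,u}}
  V1235={{p,v},{t,v}} V2356={{t,u}}
C dims 6,9,7,2; δ0: rk_F5 4; δ1: rk_F5 5; δ2: rk_F5 2
Ȟ^0: (6−4)−0=2 ⇒ Z/5 ⊕ Z/5
Ȟ^1: (9−5)−4=0 ⇒ 0
Ȟ^2: (7−2)−5=0 ⇒ 0

Ȟ^0(U;F) ≅ Z/5 ⊕ Z/5,  Ȟ^1(U;F) ≅ 0,  Ȟ^2(U;F) ≅ 0


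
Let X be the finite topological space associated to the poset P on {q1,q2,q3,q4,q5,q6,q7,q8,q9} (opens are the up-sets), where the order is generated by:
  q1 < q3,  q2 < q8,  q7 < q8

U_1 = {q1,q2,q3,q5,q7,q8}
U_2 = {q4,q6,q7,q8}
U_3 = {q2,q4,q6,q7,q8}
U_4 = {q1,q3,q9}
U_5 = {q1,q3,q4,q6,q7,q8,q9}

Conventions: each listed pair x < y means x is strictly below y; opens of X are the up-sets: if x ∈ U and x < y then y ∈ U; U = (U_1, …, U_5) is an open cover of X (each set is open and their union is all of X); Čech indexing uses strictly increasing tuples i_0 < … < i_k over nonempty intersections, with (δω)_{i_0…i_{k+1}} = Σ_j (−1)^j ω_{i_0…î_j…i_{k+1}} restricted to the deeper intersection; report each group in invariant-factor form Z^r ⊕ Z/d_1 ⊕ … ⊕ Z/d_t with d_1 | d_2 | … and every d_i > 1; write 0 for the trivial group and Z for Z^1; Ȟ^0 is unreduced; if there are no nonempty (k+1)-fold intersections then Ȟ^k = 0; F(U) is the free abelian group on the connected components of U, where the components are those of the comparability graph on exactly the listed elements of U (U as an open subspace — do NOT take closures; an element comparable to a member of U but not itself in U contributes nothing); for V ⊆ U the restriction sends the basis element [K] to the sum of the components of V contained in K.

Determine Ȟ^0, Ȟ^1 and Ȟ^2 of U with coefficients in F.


Ȟ^0 = Z^6, Ȟ^1 = 0 and Ȟ^2 = 0

nerve simplices:
  U12={q7,q8} U13={q2,q7,q8} U14={q1,q3} U15={q1,q3,q7,q8} U23={q4,q6,q7,q8} U25={q4,q6,q7,q8} U35={q4,q6,q7,q8} U45={q1,q3,q9}
  U123={q7,q8} U125={q7,q8} U135={q7,q8} U145={q1,q3} U235={q4,q6,q7,q8}
  U1235={q7,q8}
components per intersection:
  U1: {q1,q3} {q2,q7,q8} {q5}
  U2: {q4} {q6} {q7,q8}
  U3: {q2,q7,q8} {q4} {q6}
  U4: {q1,q3} {q9}
  U5: {q1,q3} {q4} {q6} {q7,q8} {q9}
  U12: {q7,q8}
  U13: {q2,q7,q8}
  U14: {q1,q3}
  U15: {q1,q3} {q7,q8}
  U23: {q4} {q6} {q7,q8}
  U25: {q4} {q6} {q7,q8}
  U35: {q4} {q6} {q7,q8}
  U45: {q1,q3} {q9}
  U123: {q7,q8}
  U125: {q7,q8}
  U135: {q7,q8}
  U145: {q1,q3}
  U235: {q4} {q6} {q7,q8}
  U1235: {q7,q8}
C dims 16,16,7,1; δ0: rk 10, SNF 1^10; δ1: rk 6, SNF 1^6; δ2: rk 1, SNF 1^1
degree 0: 16−10−0 = 6 → Ȟ^0 ≅ Z^6
degree 1: 16−6−10 = 0 → Ȟ^1 ≅ 0
degree 2: 7−1−6 = 0 → Ȟ^2 ≅ 0


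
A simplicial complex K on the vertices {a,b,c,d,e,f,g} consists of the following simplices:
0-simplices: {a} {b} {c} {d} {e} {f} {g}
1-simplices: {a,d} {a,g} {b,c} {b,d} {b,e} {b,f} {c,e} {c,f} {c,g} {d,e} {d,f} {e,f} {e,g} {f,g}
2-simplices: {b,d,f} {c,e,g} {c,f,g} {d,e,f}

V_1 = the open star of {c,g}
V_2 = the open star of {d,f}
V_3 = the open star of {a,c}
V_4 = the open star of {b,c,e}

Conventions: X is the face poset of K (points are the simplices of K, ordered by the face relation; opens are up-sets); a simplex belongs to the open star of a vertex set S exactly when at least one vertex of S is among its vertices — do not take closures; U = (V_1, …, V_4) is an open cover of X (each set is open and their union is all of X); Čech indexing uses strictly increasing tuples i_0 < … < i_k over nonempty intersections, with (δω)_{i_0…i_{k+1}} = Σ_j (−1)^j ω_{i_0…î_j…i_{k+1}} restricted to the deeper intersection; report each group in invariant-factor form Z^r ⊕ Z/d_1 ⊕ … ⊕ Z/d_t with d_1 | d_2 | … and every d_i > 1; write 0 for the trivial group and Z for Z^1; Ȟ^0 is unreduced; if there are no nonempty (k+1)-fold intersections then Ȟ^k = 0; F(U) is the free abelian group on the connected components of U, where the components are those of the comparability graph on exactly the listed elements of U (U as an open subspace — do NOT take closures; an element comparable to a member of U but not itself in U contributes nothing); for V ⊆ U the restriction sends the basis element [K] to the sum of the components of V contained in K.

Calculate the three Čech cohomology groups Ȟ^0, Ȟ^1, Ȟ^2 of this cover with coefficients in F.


cover nerve:
  V1={{c},{g},{a,g},{b,c},{c,e},{c,f},{c,g},{e,g},{f,g},{c,e,g},{c,f,g}} V2={{d},{f},{a,d},{b,d},{b,f},{c,f},{d,e},{d,f},{e,f},{f,g},{b,d,f},{c,f,g},{d,e,f}} V3={{a},{c},{a,d},{a,g},{b,c},{c,e},{c,f},{c,g},{c,e,g},{c,f,g}} V4={{b},{c},{e},{b,c},{b,d},{b,e},{b,f},{c,e},{c,f},{c,g},{d,e},{e,f},{e,g},{b,d,f},{c,e,g},{c,f,g},{d,e,f}}
  V12={{c,f},{f,g},{c,f,g}} V13={{c},{a,g},{b,c},{c,e},{c,f},{c,g},{c,e,g},{c,f,g}} V14={{c},{b,c},{c,e},{c,f},{c,g},{e,g},{c,e,g},{c,f,g}} V23={{a,d},{c,f},{c,f,g}} V24={{b,d},{b,f},{c,f},{d,e},{e,f},{b,d,f},{c,f,g},{d,e,f}} V34={{c},{b,c},{c,e},{c,f},{c,g},{c,e,g},{c,f,g}}
  V123={{c,f},{c,f,g}} V124={{c,f},{c,f,g}} V134={{c},{b,c},{c,e},{c,f},{c,g},{c,e,g},{c,f,g}} V234={{c,f},{c,f,g}}
  V1234={{c,f},{c,f,g}}
components per intersection:
  V1: {{c},{g},{a,g},{b,c},{c,e},{c,f},{c,g},{e,g},{f,g},{c,e,g},{c,f,g}}
  V2: {{d},{f},{a,d},{b,d},{b,f},{c,f},{d,e},{d,f},{e,f},{f,g},{b,d,f},{c,f,g},{d,e,f}}
  V3: {{a},{a,d},{a,g}} {{c},{b,c},{c,e},{c,f},{c,g},{c,e,g},{c,f,g}}
  V4: {{b},{c},{e},{b,c},{b,d},{b,e},{b,f},{c,e},{c,f},{c,g},{d,e},{e,f},{e,g},{b,d,f},{c,e,g},{c,f,g},{d,e,f}}
  V12: {{c,f},{f,g},{c,f,g}}
  V13: {{c},{b,c},{c,e},{c,f},{c,g},{c,e,g},{c,f,g}} {{a,g}}
  V14: {{c},{b,c},{c,e},{c,f},{c,g},{e,g},{c,e,g},{c,f,g}}
  V23: {{a,d}} {{c,f},{c,f,g}}
  V24: {{b,d},{b,f},{b,d,f}} {{c,f},{c,f,g}} {{d,e},{e,f},{d,e,f}}
  V34: {{c},{b,c},{c,e},{c,f},{c,g},{c,e,g},{c,f,g}}
  V123: {{c,f},{c,f,g}}
  V124: {{c,f},{c,f,g}}
  V134: {{c},{b,c},{c,e},{c,f},{c,g},{c,e,g},{c,f,g}}
  V234: {{c,f},{c,f,g}}
  V1234: {{c,f},{c,f,g}}
C dims 5,10,4,1; δ0: rk 4, SNF 1^4; δ1: rk 3, SNF 1^3; δ2: rk 1, SNF 1^1
Ȟ^0: (5−4)−0=1 ⇒ Z
Ȟ^1: (10−3)−4=3 ⇒ Z^3
Ȟ^2: (4−1)−3=0 ⇒ 0

Ȟ^0(U;F) ≅ Z,  Ȟ^1(U;F) ≅ Z^3,  Ȟ^2(U;F) ≅ 0


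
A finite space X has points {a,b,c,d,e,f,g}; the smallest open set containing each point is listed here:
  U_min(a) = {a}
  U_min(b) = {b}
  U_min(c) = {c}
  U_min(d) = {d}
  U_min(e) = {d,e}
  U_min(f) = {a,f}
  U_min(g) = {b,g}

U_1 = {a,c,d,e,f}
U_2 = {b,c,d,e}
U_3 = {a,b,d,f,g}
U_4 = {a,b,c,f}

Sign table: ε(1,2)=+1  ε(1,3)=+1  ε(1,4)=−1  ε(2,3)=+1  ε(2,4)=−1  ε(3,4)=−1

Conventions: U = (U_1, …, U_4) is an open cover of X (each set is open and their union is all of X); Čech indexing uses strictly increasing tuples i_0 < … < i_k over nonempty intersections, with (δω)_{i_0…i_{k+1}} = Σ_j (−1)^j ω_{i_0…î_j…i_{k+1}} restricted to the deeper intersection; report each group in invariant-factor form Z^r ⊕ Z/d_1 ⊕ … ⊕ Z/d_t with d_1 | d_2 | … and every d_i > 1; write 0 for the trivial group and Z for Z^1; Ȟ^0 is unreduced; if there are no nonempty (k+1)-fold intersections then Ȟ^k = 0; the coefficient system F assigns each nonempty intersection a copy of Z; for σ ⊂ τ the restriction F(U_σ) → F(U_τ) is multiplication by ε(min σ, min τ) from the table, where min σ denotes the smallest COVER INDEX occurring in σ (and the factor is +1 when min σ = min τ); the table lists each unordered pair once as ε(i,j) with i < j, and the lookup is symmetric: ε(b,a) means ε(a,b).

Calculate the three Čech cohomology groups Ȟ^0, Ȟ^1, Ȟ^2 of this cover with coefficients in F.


nerve of the cover:
  U12={c,d,e} U13={a,d,f} U14={a,c,f} U23={b,d} U24={b,c} U34={a,b,f}
  U123={d} U124={c} U134={a,f} U234={b}
C dims 4,6,4; δ0: rk 3, SNF 1^3; δ1: rk 3, SNF 1^3
Ȟ^0 = (4 − 3) − 0 = 1, so Ȟ^0 ≅ Z
Ȟ^1 = (6 − 3) − 3 = 0, so Ȟ^1 ≅ 0
Ȟ^2 = (4 − 0) − 3 = 1, so Ȟ^2 ≅ Z

Ȟ^0 ≅ Z, Ȟ^1 ≅ 0, Ȟ^2 ≅ Z


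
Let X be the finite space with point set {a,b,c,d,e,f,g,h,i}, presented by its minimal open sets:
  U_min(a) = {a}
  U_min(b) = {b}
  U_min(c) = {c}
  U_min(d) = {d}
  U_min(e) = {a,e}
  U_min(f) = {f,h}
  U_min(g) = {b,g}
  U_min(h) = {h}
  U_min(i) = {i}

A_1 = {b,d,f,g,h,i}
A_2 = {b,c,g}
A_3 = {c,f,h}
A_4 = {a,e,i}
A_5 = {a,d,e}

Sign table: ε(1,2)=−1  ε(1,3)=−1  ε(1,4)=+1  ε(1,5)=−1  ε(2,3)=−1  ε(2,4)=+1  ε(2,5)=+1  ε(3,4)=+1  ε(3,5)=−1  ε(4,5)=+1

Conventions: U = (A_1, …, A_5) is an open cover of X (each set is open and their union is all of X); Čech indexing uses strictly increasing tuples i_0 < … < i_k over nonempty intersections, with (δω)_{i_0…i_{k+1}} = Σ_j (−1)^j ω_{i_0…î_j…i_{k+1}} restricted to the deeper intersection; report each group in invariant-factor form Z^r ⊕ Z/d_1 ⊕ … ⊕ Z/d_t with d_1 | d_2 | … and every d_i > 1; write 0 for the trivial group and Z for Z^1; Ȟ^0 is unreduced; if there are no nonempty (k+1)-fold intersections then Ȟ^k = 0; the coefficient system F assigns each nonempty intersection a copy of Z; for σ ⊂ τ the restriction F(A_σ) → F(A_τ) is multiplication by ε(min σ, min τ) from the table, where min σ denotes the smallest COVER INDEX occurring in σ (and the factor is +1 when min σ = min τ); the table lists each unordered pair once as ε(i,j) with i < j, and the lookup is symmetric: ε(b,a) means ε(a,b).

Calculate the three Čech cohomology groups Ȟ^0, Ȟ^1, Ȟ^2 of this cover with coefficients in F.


Ȟ^0(U;F) ≅ 0, Ȟ^1(U;F) ≅ Z ⊕ Z/2 and Ȟ^2(U;F) ≅ 0

cover nerve:
  A12={b,g} A13={f,h} A14={i} A15={d} A23={c} A45={a,e}
C dims 5,6; δ0: rk 5, SNF 1^4·2
Ȟ^0: (5−5)−0=0 ⇒ 0
Ȟ^1: (6−0)−5=1 plus torsion [2] ⇒ Z ⊕ Z/2
Ȟ^2: (0−0)−0=0 ⇒ 0


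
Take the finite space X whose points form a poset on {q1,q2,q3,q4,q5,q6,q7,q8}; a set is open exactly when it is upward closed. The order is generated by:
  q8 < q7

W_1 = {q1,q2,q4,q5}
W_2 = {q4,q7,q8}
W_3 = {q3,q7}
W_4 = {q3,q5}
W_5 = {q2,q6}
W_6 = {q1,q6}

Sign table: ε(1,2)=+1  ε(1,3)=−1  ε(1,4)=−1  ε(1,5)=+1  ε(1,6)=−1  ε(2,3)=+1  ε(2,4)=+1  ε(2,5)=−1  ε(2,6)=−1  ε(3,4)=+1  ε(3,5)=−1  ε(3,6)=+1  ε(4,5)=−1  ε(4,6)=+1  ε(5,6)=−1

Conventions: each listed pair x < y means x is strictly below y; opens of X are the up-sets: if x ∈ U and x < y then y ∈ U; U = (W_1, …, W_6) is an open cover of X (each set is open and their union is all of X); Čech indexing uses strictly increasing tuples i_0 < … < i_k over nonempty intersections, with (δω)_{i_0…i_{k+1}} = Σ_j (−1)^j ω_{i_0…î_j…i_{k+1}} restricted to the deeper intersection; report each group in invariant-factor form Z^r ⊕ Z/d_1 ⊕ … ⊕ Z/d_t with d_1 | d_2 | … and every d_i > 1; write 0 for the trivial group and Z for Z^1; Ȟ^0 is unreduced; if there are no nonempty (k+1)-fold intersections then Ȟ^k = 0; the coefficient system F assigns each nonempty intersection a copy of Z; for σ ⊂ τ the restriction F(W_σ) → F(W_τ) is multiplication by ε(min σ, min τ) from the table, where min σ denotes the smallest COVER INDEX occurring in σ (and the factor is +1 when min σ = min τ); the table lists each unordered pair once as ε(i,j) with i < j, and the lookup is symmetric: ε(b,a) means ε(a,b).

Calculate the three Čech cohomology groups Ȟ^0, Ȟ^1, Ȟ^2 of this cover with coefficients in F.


cover nerve:
  W12={q4} W14={q5} W15={q2} W16={q1} W23={q7} W34={q3} W56={q6}
C dims 6,7; δ0: rk 6, SNF 1^5·2
Ȟ^0: (6−6)−0=0 ⇒ 0
Ȟ^1: (7−0)−6=1 plus torsion [2] ⇒ Z ⊕ Z/2
Ȟ^2: (0−0)−0=0 ⇒ 0

Ȟ^0 ≅ 0,  Ȟ^1 ≅ Z ⊕ Z/2,  Ȟ^2 ≅ 0


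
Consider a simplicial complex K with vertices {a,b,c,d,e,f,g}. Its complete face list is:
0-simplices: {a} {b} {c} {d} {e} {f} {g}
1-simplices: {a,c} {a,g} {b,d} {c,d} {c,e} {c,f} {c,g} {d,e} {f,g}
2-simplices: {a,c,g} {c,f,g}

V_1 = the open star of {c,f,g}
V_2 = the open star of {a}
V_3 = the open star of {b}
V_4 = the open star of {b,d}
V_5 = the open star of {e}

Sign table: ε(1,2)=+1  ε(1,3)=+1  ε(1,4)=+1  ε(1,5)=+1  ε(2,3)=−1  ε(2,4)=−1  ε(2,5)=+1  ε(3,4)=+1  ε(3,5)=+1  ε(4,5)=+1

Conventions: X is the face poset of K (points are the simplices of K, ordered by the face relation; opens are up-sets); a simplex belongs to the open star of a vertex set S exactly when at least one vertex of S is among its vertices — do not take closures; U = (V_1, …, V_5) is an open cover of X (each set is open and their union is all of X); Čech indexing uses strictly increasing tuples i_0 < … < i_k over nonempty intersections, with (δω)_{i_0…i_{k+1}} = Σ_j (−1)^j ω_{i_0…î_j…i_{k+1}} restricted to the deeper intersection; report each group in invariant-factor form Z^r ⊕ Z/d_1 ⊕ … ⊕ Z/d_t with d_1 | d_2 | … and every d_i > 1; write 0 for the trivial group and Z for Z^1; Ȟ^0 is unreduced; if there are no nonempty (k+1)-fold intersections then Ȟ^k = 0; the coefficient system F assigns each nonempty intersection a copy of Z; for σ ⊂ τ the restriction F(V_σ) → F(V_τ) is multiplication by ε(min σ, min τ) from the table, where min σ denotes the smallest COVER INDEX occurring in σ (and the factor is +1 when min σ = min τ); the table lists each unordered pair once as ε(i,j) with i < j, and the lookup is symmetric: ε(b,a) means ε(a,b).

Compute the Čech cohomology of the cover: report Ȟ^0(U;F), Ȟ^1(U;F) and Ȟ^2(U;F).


intersection data:
  V1={{c},{f},{g},{a,c},{a,g},{c,d},{c,e},{c,f},{c,g},{f,g},{a,c,g},{c,f,g}} V2={{a},{a,c},{a,g},{a,c,g}} V3={{b},{b,d}} V4={{b},{d},{b,d},{c,d},{d,e}} V5={{e},{c,e},{d,e}}
  V12={{a,c},{a,g},{a,c,g}} V14={{c,d}} V15={{c,e}} V34={{b},{b,d}} V45={{d,e}}
C dims 5,5; δ0: rk 4, SNF 1^4
Ȟ^0 = (5 − 4) − 0 = 1, so Ȟ^0 ≅ Z
Ȟ^1 = (5 − 0) − 4 = 1, so Ȟ^1 ≅ Z
Ȟ^2 = (0 − 0) − 0 = 0, so Ȟ^2 ≅ 0

Ȟ^0(U;F) ≅ Z, Ȟ^1(U;F) ≅ Z, Ȟ^2(U;F) ≅ 0


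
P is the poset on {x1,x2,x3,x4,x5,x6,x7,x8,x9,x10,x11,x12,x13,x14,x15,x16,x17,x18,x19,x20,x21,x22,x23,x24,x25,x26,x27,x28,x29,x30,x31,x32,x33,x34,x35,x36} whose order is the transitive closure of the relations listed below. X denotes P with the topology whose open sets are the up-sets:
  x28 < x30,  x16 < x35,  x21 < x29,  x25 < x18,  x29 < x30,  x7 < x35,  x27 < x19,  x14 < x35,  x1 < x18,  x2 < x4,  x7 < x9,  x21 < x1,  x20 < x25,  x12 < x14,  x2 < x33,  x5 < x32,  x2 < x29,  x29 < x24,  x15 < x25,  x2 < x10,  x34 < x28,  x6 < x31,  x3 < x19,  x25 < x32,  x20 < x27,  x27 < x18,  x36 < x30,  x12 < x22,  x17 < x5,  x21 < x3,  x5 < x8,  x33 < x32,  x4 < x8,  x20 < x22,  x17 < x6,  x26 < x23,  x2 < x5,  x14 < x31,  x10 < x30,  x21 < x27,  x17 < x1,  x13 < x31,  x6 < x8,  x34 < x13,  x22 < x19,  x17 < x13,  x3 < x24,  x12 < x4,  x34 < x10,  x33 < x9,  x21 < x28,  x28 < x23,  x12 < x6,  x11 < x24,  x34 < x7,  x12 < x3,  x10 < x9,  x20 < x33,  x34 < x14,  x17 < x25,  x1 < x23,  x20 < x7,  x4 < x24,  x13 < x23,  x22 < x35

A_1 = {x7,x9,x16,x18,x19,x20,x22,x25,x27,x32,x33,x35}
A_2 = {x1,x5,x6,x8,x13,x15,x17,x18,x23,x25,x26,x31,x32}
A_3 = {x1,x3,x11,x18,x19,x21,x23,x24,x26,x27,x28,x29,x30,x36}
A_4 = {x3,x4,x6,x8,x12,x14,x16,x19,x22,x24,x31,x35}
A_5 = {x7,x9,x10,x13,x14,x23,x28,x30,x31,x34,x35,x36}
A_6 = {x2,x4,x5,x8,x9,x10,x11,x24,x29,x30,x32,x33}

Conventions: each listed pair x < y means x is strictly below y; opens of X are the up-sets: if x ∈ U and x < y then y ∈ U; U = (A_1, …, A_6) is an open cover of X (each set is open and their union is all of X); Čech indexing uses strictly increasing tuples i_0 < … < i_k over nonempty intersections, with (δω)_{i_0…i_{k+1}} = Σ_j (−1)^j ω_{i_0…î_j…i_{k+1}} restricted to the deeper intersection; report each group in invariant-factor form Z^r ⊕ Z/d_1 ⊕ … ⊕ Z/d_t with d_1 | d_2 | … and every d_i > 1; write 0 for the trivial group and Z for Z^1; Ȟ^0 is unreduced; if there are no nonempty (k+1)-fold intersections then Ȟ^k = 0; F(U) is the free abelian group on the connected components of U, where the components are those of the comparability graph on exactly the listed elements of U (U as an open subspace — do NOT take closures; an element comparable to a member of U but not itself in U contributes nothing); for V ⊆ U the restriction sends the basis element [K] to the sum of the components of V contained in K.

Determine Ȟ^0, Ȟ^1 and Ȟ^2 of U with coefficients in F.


nonempty intersections:
  A12={x18,x25,x32} A13={x18,x19,x27} A14={x16,x19,x22,x35} A15={x7,x9,x35} A16={x9,x32,x33} A23={x1,x18,x23,x26} A24={x6,x8,x31} A25={x13,x23,x31} A26={x5,x8,x32} A34={x3,x19,x24} A35={x23,x28,x30,x36} A36={x11,x24,x29,x30} A45={x14,x31,x35} A46={x4,x8,x24} A56={x9,x10,x30}
  A123={x18} A126={x32} A134={x19} A145={x35} A156={x9} A235={x23} A245={x31} A246={x8} A346={x24} A356={x30}
components per intersection:
  A1: {x7,x9,x16,x18,x19,x20,x22,x25,x27,x32,x33,x35}
  A2: {x1,x5,x6,x8,x13,x15,x17,x18,x23,x25,x26,x31,x32}
  A3: {x1,x3,x11,x18,x19,x21,x23,x24,x26,x27,x28,x29,x30,x36}
  A4: {x3,x4,x6,x8,x12,x14,x16,x19,x22,x24,x31,x35}
  A5: {x7,x9,x10,x13,x14,x23,x28,x30,x31,x34,x35,x36}
  A6: {x2,x4,x5,x8,x9,x10,x11,x24,x29,x30,x32,x33}
  A12: {x18,x25,x32}
  A13: {x18,x19,x27}
  A14: {x16,x19,x22,x35}
  A15: {x7,x9,x35}
  A16: {x9,x32,x33}
  A23: {x1,x18,x23,x26}
  A24: {x6,x8,x31}
  A25: {x13,x23,x31}
  A26: {x5,x8,x32}
  A34: {x3,x19,x24}
  A35: {x23,x28,x30,x36}
  A36: {x11,x24,x29,x30}
  A45: {x14,x31,x35}
  A46: {x4,x8,x24}
  A56: {x9,x10,x30}
  A123: {x18}
  A126: {x32}
  A134: {x19}
  A145: {x35}
  A156: {x9}
  A235: {x23}
  A245: {x31}
  A246: {x8}
  A346: {x24}
  A356: {x30}
C dims 6,15,10; δ0: rk 5, SNF 1^5; δ1: rk 10, SNF 1^9·2
Ȟ^0: (6−5)−0=1 ⇒ Z
Ȟ^1: (15−10)−5=0 ⇒ 0
Ȟ^2: (10−0)−10=0 plus torsion [2] ⇒ Z/2

Ȟ^0 = Z,  Ȟ^1 = 0,  Ȟ^2 = Z/2


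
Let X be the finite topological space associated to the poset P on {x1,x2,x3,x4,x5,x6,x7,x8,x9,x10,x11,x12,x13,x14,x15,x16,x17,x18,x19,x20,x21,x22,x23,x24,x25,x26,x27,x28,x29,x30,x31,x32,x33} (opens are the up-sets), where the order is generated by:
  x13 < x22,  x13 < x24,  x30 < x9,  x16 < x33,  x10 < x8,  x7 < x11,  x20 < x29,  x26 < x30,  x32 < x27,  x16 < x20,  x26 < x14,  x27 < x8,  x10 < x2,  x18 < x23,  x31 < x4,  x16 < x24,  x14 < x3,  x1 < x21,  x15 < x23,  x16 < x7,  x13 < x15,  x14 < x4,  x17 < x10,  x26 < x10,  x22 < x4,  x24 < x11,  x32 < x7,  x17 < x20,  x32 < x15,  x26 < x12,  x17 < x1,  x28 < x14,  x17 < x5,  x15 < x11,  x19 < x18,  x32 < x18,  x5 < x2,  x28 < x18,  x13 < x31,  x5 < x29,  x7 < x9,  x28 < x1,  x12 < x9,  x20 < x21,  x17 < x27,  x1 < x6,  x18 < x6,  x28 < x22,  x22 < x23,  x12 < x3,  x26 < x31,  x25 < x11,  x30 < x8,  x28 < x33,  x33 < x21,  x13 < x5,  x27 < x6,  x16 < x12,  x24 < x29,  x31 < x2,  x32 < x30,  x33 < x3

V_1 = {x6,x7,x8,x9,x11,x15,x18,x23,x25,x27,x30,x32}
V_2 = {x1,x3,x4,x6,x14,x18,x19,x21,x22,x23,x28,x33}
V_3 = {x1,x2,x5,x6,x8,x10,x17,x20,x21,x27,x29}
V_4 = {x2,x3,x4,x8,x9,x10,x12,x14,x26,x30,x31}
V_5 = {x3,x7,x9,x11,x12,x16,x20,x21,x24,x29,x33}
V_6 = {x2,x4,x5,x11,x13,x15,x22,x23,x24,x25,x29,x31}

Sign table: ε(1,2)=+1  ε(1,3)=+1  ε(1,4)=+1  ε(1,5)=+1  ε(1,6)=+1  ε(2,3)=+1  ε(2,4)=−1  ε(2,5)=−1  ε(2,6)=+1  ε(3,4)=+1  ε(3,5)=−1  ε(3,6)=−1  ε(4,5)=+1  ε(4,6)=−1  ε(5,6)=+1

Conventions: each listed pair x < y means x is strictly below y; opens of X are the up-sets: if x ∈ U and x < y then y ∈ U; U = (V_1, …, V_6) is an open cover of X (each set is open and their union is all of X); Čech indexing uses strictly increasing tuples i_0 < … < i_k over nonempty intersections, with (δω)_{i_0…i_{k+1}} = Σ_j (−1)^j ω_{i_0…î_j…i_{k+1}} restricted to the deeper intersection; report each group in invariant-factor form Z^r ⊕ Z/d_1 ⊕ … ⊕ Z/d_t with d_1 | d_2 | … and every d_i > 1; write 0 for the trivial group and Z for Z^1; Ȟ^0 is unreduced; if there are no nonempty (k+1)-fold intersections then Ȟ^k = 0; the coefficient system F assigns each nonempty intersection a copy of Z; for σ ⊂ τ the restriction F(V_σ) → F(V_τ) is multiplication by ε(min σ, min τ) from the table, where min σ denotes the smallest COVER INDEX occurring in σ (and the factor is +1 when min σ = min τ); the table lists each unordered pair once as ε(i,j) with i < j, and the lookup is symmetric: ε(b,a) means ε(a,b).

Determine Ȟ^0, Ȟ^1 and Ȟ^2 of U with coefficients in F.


Ȟ^0(U;F) ≅ 0,  Ȟ^1(U;F) ≅ Z/2,  Ȟ^2(U;F) ≅ Z

nonempty overlaps:
  V12={x6,x18,x23} V13={x6,x8,x27} V14={x8,x9,x30} V15={x7,x9,x11} V16={x11,x15,x23,x25} V23={x1,x6,x21} V24={x3,x4,x14} V25={x3,x21,x33} V26={x4,x22,x23} V34={x2,x8,x10} V35={x20,x21,x29} V36={x2,x5,x29} V45={x3,x9,x12} V46={x2,x4,x31} V56={x11,x24,x29}
  V123={x6} V126={x23} V134={x8} V145={x9} V156={x11} V235={x21} V245={x3} V246={x4} V346={x2} V356={x29}
C dims 6,15,10; δ0: rk 6, SNF 1^5·2; δ1: rk 9, SNF 1^9
degree 0: 6−6−0 = 0 → Ȟ^0 ≅ 0
degree 1: 15−9−6 = 0 plus torsion [2] → Ȟ^1 ≅ Z/2
degree 2: 10−0−9 = 1 → Ȟ^2 ≅ Z


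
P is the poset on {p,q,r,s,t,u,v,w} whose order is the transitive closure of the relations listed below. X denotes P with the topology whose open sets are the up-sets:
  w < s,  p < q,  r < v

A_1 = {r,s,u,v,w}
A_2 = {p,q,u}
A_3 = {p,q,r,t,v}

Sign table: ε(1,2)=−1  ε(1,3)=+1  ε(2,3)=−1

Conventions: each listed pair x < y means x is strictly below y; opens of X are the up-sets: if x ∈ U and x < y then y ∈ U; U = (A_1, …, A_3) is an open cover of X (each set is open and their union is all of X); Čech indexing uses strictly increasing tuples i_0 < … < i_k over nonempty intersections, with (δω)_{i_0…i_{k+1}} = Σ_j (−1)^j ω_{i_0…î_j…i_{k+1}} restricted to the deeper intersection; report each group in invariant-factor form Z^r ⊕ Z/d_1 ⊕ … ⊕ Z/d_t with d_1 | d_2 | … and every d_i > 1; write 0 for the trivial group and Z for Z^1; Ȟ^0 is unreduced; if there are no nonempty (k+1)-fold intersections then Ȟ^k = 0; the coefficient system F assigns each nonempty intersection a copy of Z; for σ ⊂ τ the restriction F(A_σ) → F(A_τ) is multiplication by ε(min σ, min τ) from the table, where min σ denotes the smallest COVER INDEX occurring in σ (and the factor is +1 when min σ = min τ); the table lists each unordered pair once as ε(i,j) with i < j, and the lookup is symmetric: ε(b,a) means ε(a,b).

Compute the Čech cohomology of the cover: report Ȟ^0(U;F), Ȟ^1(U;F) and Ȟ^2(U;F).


Ȟ^0 ≅ Z, Ȟ^1 ≅ Z, Ȟ^2 ≅ 0

nonempty intersections:
  A12={u} A13={r,v} A23={p,q}
C dims 3,3; δ0: rk 2, SNF 1^2
Ȟ^0: (3−2)−0=1 ⇒ Z
Ȟ^1: (3−0)−2=1 ⇒ Z
Ȟ^2: (0−0)−0=0 ⇒ 0


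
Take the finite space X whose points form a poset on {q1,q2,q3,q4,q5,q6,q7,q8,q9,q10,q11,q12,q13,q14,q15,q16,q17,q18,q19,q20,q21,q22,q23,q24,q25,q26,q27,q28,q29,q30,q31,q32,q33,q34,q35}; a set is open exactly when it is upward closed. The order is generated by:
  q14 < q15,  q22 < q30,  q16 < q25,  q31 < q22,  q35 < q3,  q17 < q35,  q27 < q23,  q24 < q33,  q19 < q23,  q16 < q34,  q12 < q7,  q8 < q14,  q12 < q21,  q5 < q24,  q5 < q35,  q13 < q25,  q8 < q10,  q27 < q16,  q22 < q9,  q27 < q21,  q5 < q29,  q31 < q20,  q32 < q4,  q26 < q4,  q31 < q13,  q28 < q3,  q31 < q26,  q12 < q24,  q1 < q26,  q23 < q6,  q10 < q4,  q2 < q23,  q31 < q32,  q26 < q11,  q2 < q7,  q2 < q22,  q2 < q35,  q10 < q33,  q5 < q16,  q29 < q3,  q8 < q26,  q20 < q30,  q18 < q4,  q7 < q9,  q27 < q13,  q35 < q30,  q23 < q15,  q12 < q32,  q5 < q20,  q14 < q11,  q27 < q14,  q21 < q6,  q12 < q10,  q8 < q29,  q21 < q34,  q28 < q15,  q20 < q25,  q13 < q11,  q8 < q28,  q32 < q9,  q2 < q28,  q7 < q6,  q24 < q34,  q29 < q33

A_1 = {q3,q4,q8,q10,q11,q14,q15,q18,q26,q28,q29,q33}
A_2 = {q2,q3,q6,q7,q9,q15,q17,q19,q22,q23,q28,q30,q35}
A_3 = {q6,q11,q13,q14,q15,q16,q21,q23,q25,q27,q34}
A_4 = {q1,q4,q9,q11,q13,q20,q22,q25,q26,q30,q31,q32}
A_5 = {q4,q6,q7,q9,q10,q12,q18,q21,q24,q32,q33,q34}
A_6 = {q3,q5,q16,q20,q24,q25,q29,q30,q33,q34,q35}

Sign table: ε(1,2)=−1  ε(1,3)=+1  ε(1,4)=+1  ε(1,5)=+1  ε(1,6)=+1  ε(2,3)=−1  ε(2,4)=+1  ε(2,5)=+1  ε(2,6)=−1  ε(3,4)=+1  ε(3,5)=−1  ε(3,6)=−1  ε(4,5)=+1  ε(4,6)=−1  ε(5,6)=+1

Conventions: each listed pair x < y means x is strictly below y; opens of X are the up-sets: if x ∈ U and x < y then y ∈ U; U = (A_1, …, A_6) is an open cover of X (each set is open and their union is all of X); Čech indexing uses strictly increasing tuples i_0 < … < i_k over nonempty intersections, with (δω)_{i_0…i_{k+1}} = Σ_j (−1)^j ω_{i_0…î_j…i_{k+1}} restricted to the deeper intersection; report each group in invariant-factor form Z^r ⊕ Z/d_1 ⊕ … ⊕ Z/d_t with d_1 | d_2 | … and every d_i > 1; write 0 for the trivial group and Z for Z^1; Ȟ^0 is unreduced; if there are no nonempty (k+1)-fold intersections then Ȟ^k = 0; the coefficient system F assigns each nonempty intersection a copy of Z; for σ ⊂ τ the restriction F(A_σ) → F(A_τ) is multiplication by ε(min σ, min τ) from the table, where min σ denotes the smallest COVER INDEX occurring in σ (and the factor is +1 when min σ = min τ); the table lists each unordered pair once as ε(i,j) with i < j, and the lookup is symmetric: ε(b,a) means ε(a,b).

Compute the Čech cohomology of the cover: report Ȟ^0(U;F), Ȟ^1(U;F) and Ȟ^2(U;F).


nonempty overlaps:
  A12={q3,q15,q28} A13={q11,q14,q15} A14={q4,q11,q26} A15={q4,q10,q18,q33} A16={q3,q29,q33} A23={q6,q15,q23} A24={q9,q22,q30} A25={q6,q7,q9} A26={q3,q30,q35} A34={q11,q13,q25} A35={q6,q21,q34} A36={q16,q25,q34} A45={q4,q9,q32} A46={q20,q25,q30} A56={q24,q33,q34}
  A123={q15} A126={q3} A134={q11} A145={q4} A156={q33} A235={q6} A245={q9} A246={q30} A346={q25} A356={q34}
C dims 6,15,10; δ0: rk 6, SNF 1^5·2; δ1: rk 9, SNF 1^9
degree 0: 6−6−0 = 0 → Ȟ^0 ≅ 0
degree 1: 15−9−6 = 0 plus torsion [2] → Ȟ^1 ≅ Z/2
degree 2: 10−0−9 = 1 → Ȟ^2 ≅ Z

Ȟ^0(U;F) ≅ 0, Ȟ^1(U;F) ≅ Z/2, Ȟ^2(U;F) ≅ Z


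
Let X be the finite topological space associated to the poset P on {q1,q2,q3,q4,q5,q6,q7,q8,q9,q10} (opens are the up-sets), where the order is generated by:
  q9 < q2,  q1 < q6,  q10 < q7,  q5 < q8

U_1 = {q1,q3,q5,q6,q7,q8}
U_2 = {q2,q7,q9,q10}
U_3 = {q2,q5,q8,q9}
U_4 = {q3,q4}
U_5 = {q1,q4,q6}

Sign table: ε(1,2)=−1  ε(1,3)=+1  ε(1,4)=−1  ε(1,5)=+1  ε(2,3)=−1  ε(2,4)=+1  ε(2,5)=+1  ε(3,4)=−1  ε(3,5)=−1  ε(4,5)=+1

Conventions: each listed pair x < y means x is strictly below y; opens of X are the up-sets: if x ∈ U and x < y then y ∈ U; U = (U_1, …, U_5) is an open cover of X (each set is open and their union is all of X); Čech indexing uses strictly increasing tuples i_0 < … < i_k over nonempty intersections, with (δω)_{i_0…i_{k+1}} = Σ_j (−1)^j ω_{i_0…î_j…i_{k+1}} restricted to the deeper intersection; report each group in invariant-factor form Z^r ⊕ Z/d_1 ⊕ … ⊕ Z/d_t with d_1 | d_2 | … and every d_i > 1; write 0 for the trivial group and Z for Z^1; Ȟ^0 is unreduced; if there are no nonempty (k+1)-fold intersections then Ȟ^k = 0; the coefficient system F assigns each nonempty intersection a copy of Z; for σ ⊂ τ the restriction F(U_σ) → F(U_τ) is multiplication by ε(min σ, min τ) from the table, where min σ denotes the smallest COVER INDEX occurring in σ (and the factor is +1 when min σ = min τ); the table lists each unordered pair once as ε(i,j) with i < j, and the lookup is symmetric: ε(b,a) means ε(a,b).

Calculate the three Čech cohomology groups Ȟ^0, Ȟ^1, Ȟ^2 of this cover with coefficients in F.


nerve simplices:
  U12={q7} U13={q5,q8} U14={q3} U15={q1,q6} U23={q2,q9} U45={q4}
C dims 5,6; δ0: rk 5, SNF 1^4·2
degree 0: 5−5−0 = 0 → Ȟ^0 ≅ 0
degree 1: 6−0−5 = 1 plus torsion [2] → Ȟ^1 ≅ Z ⊕ Z/2
degree 2: 0−0−0 = 0 → Ȟ^2 ≅ 0

Ȟ^0 ≅ 0, Ȟ^1 ≅ Z ⊕ Z/2 and Ȟ^2 ≅ 0


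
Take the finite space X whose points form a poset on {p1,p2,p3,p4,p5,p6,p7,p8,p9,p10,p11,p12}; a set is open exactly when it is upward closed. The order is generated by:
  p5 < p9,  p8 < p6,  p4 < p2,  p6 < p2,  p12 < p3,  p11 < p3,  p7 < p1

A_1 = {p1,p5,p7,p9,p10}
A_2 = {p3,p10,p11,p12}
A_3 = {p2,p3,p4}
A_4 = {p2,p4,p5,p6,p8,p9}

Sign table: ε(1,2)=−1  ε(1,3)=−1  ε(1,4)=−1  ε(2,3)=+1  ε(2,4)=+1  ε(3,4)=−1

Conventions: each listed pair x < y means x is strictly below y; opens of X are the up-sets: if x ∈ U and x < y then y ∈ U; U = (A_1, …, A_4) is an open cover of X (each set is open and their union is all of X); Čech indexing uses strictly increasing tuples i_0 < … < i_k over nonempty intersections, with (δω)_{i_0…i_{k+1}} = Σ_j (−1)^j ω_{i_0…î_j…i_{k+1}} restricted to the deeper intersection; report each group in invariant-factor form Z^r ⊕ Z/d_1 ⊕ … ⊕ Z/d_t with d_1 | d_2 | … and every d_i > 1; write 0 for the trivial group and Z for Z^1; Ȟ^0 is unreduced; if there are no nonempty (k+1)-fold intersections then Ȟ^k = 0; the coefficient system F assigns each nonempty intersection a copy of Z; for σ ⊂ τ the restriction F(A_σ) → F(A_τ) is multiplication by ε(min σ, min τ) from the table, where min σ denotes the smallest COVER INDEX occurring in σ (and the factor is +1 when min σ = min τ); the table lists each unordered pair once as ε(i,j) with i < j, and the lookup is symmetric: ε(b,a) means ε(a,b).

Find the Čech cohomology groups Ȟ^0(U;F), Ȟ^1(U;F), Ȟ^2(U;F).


cover nerve:
  A12={p10} A14={p5,p9} A23={p3} A34={p2,p4}
C dims 4,4; δ0: rk 4, SNF 1^3·2
Ȟ^0: (4−4)−0=0 ⇒ 0
Ȟ^1: (4−0)−4=0 plus torsion [2] ⇒ Z/2
Ȟ^2: (0−0)−0=0 ⇒ 0

Ȟ^0 = 0,  Ȟ^1 = Z/2,  Ȟ^2 = 0


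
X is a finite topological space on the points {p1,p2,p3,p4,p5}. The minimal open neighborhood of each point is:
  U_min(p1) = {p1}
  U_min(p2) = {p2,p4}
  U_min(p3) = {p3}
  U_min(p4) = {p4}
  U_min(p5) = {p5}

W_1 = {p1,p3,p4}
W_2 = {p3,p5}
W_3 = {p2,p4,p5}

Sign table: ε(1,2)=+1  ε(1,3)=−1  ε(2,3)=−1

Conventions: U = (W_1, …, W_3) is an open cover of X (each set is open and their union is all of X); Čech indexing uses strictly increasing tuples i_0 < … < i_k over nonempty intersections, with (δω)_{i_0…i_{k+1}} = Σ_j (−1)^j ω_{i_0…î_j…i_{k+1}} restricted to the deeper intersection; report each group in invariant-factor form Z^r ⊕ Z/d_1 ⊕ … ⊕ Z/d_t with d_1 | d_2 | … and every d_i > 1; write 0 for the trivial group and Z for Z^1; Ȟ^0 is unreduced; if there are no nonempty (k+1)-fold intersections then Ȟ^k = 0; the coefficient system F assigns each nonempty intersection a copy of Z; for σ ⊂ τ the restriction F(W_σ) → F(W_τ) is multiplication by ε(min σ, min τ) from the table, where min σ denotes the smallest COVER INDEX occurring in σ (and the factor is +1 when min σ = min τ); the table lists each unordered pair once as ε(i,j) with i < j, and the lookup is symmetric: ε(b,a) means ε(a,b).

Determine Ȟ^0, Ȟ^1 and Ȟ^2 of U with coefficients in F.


nonempty intersections:
  W12={p3} W13={p4} W23={p5}
C dims 3,3; δ0: rk 2, SNF 1^2
Ȟ^0: (3−2)−0=1 ⇒ Z
Ȟ^1: (3−0)−2=1 ⇒ Z
Ȟ^2: (0−0)−0=0 ⇒ 0

Ȟ^0 ≅ Z,  Ȟ^1 ≅ Z,  Ȟ^2 ≅ 0


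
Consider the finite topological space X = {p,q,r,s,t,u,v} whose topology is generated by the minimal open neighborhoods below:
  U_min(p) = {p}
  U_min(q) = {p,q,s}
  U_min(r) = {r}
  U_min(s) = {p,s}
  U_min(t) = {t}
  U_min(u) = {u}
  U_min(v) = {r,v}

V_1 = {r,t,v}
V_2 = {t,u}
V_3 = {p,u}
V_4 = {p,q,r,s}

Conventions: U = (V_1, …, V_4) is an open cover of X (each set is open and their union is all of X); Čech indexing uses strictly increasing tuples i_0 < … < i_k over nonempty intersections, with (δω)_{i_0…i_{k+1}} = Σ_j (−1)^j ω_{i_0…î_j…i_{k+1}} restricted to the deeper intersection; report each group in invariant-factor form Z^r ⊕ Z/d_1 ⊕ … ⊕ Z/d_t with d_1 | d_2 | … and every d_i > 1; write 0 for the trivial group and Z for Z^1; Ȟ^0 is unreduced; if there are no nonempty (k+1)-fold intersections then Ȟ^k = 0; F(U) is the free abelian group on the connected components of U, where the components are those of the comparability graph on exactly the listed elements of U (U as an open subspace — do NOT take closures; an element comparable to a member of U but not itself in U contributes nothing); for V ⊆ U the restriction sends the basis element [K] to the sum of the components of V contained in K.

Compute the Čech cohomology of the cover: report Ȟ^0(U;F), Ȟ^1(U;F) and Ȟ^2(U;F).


nonempty intersections:
  V12={t} V14={r} V23={u} V34={p}
components per intersection:
  V1: {r,v} {t}
  V2: {t} {u}
  V3: {p} {u}
  V4: {p,q,s} {r}
  V12: {t}
  V14: {r}
  V23: {u}
  V34: {p}
C dims 8,4; δ0: rk 4, SNF 1^4
Ȟ^0: (8−4)−0=4 ⇒ Z^4
Ȟ^1: (4−0)−4=0 ⇒ 0
Ȟ^2: (0−0)−0=0 ⇒ 0

Ȟ^0 ≅ Z^4, Ȟ^1 ≅ 0 and Ȟ^2 ≅ 0


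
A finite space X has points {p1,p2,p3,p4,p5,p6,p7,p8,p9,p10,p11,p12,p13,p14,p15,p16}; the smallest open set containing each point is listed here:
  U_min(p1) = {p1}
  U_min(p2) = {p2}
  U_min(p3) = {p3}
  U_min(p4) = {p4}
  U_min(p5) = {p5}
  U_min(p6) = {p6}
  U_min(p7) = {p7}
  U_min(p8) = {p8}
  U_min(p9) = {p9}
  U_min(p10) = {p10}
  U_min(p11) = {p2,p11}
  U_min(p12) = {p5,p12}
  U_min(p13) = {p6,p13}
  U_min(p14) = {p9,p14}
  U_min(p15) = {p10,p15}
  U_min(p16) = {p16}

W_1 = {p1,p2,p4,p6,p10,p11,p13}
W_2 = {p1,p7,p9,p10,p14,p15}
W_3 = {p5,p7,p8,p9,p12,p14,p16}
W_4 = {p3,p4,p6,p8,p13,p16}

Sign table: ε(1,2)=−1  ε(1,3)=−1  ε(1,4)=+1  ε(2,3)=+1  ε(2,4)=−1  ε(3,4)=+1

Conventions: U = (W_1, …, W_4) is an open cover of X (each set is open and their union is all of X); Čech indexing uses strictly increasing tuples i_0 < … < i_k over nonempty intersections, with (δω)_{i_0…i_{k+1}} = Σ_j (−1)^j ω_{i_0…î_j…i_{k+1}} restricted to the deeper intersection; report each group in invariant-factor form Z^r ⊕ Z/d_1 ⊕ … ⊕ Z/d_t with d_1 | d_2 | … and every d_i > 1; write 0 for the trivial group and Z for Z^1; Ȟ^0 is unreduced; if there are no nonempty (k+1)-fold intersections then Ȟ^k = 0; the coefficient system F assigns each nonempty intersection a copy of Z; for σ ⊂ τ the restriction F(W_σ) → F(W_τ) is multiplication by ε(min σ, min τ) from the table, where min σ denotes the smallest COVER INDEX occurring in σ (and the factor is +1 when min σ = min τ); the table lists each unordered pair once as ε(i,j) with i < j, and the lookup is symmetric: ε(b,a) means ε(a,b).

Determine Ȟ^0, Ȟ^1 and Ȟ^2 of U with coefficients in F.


Ȟ^0(U;F) ≅ 0,  Ȟ^1(U;F) ≅ Z/2,  Ȟ^2(U;F) ≅ 0

nerve simplices:
  W12={p1,p10} W14={p4,p6,p13} W23={p7,p9,p14} W34={p8,p16}
C dims 4,4; δ0: rk 4, SNF 1^3·2
degree 0: 4−4−0 = 0 → Ȟ^0 ≅ 0
degree 1: 4−0−4 = 0 plus torsion [2] → Ȟ^1 ≅ Z/2
degree 2: 0−0−0 = 0 → Ȟ^2 ≅ 0
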